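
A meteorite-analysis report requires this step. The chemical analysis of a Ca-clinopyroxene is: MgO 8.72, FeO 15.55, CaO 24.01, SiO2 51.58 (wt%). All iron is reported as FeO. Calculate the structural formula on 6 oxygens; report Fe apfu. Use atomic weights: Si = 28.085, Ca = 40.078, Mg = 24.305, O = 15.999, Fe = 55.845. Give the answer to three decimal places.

0.504 Fe apfu

8.72 wt% MgO ÷ 40.304 g/mol = 0.21636 mol, giving 0.21636 Mg and 0.21636 O.
15.55 wt% FeO ÷ 71.844 g/mol = 0.21644 mol, giving 0.21644 Fe and 0.21644 O.
24.01 wt% CaO ÷ 56.077 g/mol = 0.42816 mol, giving 0.42816 Ca and 0.42816 O.
51.58 wt% SiO2 ÷ 60.083 g/mol = 0.85848 mol, giving 0.85848 Si and 1.71696 O.
Oxygen sums to 2.57792; scaling by 6/2.57792 = 2.32746 puts the formula on 6 O.
Fe: 0.21644 × 2.32746 = 0.504 atoms per formula unit.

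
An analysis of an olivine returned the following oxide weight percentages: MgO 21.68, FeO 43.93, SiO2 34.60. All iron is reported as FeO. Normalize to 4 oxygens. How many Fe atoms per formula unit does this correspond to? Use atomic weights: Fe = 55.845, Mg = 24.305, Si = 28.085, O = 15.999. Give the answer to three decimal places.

1.063 Fe apfu

21.68 wt% MgO ÷ 40.304 g/mol = 0.53791 mol, giving 0.53791 Mg and 0.53791 O.
43.93 wt% FeO ÷ 71.844 g/mol = 0.61146 mol, giving 0.61146 Fe and 0.61146 O.
34.60 wt% SiO2 ÷ 60.083 g/mol = 0.57587 mol, giving 0.57587 Si and 1.15174 O.
Oxygen sums to 2.30111; scaling by 4/2.30111 = 1.73829 puts the formula on 4 O.
Fe: 0.61146 × 1.73829 = 1.063 atoms per formula unit.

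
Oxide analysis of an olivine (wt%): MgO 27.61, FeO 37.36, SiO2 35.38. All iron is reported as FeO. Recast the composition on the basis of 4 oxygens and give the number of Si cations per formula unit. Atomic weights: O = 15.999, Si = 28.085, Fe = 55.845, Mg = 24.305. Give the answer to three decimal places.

0.989 Si apfu

MgO (M=40.304): mol = 0.68504; Mg = 0.68504, O = 0.68504.
FeO (M=71.844): mol = 0.52002; Fe = 0.52002, O = 0.52002.
SiO2 (M=60.083): mol = 0.58885; Si = 0.58885, O = 1.17770.
ΣO = 2.38276; factor = 4/ΣO = 1.67873.
Si apfu = 0.58885 × 1.67873 = 0.989.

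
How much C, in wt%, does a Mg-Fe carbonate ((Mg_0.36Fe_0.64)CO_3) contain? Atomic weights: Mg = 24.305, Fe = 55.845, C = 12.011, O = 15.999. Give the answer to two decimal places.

Formula mass = 0.36*24.305 + 0.64*55.845 + 1*12.011 + 3*15.999 = 104.499 g/mol, of which 12.011 g is C.
So C makes up 12.011/104.499 = 0.1149 of the mass, i.e. 11.49%.

11.49 wt%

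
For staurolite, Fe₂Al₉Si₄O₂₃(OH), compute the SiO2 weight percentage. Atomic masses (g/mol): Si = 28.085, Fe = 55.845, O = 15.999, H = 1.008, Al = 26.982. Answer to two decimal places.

28.21 wt%

M(Fe₂Al₉Si₄O₂₃(OH)) = 851.852 g/mol; M(SiO2) = 60.083 g/mol.
Moles SiO2 per formula unit = 4 Si ÷ 1 = 4.0000.
SiO2 fraction = (4.0000 × 60.083) / 851.852 = 240.332/851.852 = 0.2821.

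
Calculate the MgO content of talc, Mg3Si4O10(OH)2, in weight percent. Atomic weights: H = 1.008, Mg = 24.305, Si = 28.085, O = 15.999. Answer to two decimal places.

31.88 wt%

Molar mass of Mg3Si4O10(OH)2 = 3×24.305 + 4×28.085 + 12×15.999 + 2×1.008 = 379.259 g/mol.
Each formula unit contains 3 Mg, equivalent to 3/1 = 3.0000 mol MgO.
M(MgO) = 1×24.305 + 1×15.999 = 40.304 g/mol.
Mass of MgO per formula unit = 3.0000 × 40.304 = 120.912 g.
MgO wt% = 120.912 / 379.259 × 100 = 31.88%.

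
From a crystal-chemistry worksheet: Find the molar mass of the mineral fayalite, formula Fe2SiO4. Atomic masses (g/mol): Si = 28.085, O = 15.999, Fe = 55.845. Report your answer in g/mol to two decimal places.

203.77 g/mol

M = 2*55.845 + 1*28.085 + 4*15.999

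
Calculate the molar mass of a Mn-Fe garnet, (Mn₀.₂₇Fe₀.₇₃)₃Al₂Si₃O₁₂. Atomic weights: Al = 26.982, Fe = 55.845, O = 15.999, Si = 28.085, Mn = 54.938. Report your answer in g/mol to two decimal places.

The formula mass is the sum 0.81(54.938) + 2.19(55.845) + 2(26.982) + 3(28.085) + 12(15.999).

497.01 g/mol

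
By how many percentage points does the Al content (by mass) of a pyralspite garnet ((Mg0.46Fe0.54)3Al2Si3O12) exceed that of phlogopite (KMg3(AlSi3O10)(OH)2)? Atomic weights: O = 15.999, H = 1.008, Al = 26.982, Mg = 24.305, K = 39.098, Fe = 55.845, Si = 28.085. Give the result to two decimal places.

5.41 percentage points

Al in (Mg0.46Fe0.54)3Al2Si3O12: molar mass 454.217 g/mol; 2×26.982 = 53.964 g → 11.88 wt%.
Al in KMg3(AlSi3O10)(OH)2: molar mass 417.254 g/mol; 1×26.982 = 26.982 g → 6.47 wt%.
Difference = 11.88 − 6.47 = 5.41 percentage points.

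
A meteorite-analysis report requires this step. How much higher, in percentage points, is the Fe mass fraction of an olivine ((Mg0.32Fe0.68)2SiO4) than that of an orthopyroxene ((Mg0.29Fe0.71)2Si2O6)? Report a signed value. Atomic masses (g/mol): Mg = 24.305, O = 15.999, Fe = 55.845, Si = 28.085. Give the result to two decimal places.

9.08 percentage points

Fe in (Mg0.32Fe0.68)2SiO4: molar mass 183.585 g/mol; 1.36×55.845 = 75.949 g → 41.37 wt%.
Fe in (Mg0.29Fe0.71)2Si2O6: molar mass 245.561 g/mol; 1.42×55.845 = 79.300 g → 32.29 wt%.
Difference = 41.37 − 32.29 = 9.08 percentage points.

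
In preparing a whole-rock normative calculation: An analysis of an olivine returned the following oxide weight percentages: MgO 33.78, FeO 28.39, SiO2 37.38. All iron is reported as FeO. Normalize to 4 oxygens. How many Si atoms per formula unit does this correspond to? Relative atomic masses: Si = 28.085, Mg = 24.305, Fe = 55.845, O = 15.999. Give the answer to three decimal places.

1.004 Si apfu

33.78 wt% MgO ÷ 40.304 g/mol = 0.83813 mol, giving 0.83813 Mg and 0.83813 O.
28.39 wt% FeO ÷ 71.844 g/mol = 0.39516 mol, giving 0.39516 Fe and 0.39516 O.
37.38 wt% SiO2 ÷ 60.083 g/mol = 0.62214 mol, giving 0.62214 Si and 1.24428 O.
Oxygen sums to 2.47757; scaling by 4/2.47757 = 1.61449 puts the formula on 4 O.
Si: 0.62214 × 1.61449 = 1.004 atoms per formula unit.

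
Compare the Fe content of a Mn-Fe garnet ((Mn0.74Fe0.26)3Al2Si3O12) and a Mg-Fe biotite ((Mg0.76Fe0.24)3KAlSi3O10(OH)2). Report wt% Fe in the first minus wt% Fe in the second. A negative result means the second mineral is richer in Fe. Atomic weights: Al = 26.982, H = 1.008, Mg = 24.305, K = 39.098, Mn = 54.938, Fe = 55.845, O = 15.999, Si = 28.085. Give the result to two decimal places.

First mineral: 43.559 g Fe in 495.728 g formula = 8.79 wt% Fe.
Second mineral: 40.208 g Fe in 439.963 g formula = 9.14 wt% Fe.
8.79% − 9.14% gives a difference of -0.35 percentage points.

-0.35 percentage points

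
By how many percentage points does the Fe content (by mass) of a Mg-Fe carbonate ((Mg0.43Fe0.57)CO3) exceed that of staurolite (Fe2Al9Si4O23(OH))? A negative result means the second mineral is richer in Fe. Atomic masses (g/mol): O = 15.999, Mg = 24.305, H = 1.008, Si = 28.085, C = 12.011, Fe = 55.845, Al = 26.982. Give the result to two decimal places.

18.01 percentage points

First mineral: 31.832 g Fe in 102.291 g formula = 31.12 wt% Fe.
Second mineral: 111.690 g Fe in 851.852 g formula = 13.11 wt% Fe.
31.12% − 13.11% gives a difference of 18.01 percentage points.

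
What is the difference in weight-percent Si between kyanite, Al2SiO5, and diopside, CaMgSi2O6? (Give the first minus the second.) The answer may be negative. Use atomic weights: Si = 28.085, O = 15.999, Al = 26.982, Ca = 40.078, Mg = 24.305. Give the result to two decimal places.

M(Al2SiO5) = 162.044 g/mol, so wt% Si = 28.085/162.044 × 100 = 17.33%.
M(CaMgSi2O6) = 216.547 g/mol, so wt% Si = 56.170/216.547 × 100 = 25.94%.
17.33 − 25.94 = -8.61 pp.

-8.61 percentage points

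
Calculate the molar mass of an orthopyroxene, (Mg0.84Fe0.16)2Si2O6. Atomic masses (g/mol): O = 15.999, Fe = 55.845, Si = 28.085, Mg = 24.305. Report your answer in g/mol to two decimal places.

210.87 g/mol

M = 1.68×24.305 + 0.32×55.845 + 2×28.085 + 6×15.999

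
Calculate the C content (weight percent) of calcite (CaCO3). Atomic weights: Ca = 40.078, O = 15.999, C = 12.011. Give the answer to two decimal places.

Formula mass = 1·40.078 + 1·12.011 + 3·15.999 = 100.086 g/mol, of which 12.011 g is C.
So C makes up 12.011/100.086 = 0.1200 of the mass, i.e. 12.00%.

12.00 weight percent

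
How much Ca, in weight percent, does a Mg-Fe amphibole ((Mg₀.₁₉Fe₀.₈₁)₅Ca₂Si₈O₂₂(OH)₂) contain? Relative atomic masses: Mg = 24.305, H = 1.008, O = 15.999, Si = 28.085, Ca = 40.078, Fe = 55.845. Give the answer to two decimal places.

8.53 weight percent

Molar mass of (Mg₀.₁₉Fe₀.₈₁)₅Ca₂Si₈O₂₂(OH)₂: 0.95*24.305 + 4.05*55.845 + 2*40.078 + 8*28.085 + 24*15.999 + 2*1.008 = 940.090 g/mol.
Mass of Ca per formula unit: 2 × 40.078 = 80.156 g.
Weight fraction Ca = 80.156 / 940.090 = 0.0853.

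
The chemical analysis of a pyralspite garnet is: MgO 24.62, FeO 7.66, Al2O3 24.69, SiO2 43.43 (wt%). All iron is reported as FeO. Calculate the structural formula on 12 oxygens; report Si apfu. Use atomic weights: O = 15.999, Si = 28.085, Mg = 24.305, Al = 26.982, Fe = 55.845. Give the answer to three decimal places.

24.62 wt% MgO ÷ 40.304 g/mol = 0.61086 mol, giving 0.61086 Mg and 0.61086 O.
7.66 wt% FeO ÷ 71.844 g/mol = 0.10662 mol, giving 0.10662 Fe and 0.10662 O.
24.69 wt% Al2O3 ÷ 101.961 g/mol = 0.24215 mol, giving 0.48430 Al and 0.72645 O.
43.43 wt% SiO2 ÷ 60.083 g/mol = 0.72283 mol, giving 0.72283 Si and 1.44566 O.
Oxygen sums to 2.88959; scaling by 12/2.88959 = 4.15284 puts the formula on 12 O.
Si: 0.72283 × 4.15284 = 3.002 atoms per formula unit.

3.002 Si apfu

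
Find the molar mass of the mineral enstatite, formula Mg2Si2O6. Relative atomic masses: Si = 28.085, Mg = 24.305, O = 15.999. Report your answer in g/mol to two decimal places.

The formula mass is the sum 2×24.305 + 2×28.085 + 6×15.999.

200.77 g/mol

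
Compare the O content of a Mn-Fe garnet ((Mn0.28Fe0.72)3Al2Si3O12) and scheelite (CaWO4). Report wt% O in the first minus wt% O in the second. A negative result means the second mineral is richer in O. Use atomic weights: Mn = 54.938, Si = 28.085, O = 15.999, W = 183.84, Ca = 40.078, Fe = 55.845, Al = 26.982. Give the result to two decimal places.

16.40 percentage points

O in (Mn0.28Fe0.72)3Al2Si3O12: molar mass 496.980 g/mol; 12×15.999 = 191.988 g → 38.63 wt%.
O in CaWO4: molar mass 287.914 g/mol; 4×15.999 = 63.996 g → 22.23 wt%.
Difference = 38.63 − 22.23 = 16.40 percentage points.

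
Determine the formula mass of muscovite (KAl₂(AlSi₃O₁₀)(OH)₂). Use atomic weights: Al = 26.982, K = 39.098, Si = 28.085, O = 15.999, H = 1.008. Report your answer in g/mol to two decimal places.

The formula mass is the sum 1*39.098 + 3*26.982 + 3*28.085 + 12*15.999 + 2*1.008.

398.30 g/mol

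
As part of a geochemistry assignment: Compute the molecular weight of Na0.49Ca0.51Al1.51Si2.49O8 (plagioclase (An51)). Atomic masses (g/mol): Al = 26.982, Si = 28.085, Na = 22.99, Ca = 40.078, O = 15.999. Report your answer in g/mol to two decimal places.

M = 0.49(22.99) + 0.51(40.078) + 1.51(26.982) + 2.49(28.085) + 8(15.999)

270.37 g/mol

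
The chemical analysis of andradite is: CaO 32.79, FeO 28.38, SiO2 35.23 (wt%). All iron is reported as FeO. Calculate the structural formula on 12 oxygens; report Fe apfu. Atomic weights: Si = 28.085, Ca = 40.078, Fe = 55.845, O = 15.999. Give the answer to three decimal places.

32.79 wt% CaO ÷ 56.077 g/mol = 0.58473 mol, giving 0.58473 Ca and 0.58473 O.
28.38 wt% FeO ÷ 71.844 g/mol = 0.39502 mol, giving 0.39502 Fe and 0.39502 O.
35.23 wt% SiO2 ÷ 60.083 g/mol = 0.58636 mol, giving 0.58636 Si and 1.17272 O.
Oxygen sums to 2.15247; scaling by 12/2.15247 = 5.57499 puts the formula on 12 O.
Fe: 0.39502 × 5.57499 = 2.202 atoms per formula unit.

2.202 Fe apfu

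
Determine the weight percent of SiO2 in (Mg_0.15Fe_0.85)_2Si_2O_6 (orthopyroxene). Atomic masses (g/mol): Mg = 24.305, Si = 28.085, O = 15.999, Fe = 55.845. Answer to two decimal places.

M((Mg_0.15Fe_0.85)_2Si_2O_6) = 254.392 g/mol; M(SiO2) = 60.083 g/mol.
Moles SiO2 per formula unit = 2 Si ÷ 1 = 2.0000.
SiO2 fraction = (2.0000 × 60.083) / 254.392 = 120.166/254.392 = 0.4724.

47.24 wt%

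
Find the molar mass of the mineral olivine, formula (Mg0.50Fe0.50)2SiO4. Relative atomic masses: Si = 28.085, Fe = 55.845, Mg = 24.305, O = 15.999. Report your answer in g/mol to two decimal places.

Mg: 1 × 24.305 = 24.3050
Fe: 1 × 55.845 = 55.8450
Si: 1 × 28.085 = 28.0850
O: 4 × 15.999 = 63.9960
Summing the contributions gives the formula mass.

172.23 g/mol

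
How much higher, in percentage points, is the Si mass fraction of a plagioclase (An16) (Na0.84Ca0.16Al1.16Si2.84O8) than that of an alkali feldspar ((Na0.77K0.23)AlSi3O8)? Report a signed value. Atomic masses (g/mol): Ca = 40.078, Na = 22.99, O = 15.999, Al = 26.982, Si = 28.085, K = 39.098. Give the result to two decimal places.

Si in Na0.84Ca0.16Al1.16Si2.84O8: molar mass 264.777 g/mol; 2.84×28.085 = 79.761 g → 30.12 wt%.
Si in (Na0.77K0.23)AlSi3O8: molar mass 265.924 g/mol; 3×28.085 = 84.255 g → 31.68 wt%.
Difference = 30.12 − 31.68 = -1.56 percentage points.

-1.56 percentage points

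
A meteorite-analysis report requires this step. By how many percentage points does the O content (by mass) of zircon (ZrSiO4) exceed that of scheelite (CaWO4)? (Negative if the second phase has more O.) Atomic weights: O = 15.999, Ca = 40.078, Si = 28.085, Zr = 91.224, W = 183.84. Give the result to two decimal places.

First mineral: 63.996 g O in 183.305 g formula = 34.91 wt% O.
Second mineral: 63.996 g O in 287.914 g formula = 22.23 wt% O.
34.91% − 22.23% gives a difference of 12.68 percentage points.

12.68 percentage points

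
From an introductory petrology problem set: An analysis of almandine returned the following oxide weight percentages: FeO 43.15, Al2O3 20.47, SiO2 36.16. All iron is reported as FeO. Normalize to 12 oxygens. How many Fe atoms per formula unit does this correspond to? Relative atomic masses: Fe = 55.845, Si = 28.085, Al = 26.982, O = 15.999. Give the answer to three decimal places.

2.995 Fe apfu

43.15 wt% FeO ÷ 71.844 g/mol = 0.60061 mol, giving 0.60061 Fe and 0.60061 O.
20.47 wt% Al2O3 ÷ 101.961 g/mol = 0.20076 mol, giving 0.40152 Al and 0.60228 O.
36.16 wt% SiO2 ÷ 60.083 g/mol = 0.60183 mol, giving 0.60183 Si and 1.20366 O.
Oxygen sums to 2.40655; scaling by 12/2.40655 = 4.98639 puts the formula on 12 O.
Fe: 0.60061 × 4.98639 = 2.995 atoms per formula unit.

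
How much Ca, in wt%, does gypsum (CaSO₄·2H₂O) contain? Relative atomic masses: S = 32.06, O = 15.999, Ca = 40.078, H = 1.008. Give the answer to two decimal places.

M(CaSO₄·2H₂O) = 172.164 g/mol.
Ca contributes 1 × 40.078 = 40.078 g per mole.
40.078/172.164 = 0.2328 → 23.28%.

23.28 wt%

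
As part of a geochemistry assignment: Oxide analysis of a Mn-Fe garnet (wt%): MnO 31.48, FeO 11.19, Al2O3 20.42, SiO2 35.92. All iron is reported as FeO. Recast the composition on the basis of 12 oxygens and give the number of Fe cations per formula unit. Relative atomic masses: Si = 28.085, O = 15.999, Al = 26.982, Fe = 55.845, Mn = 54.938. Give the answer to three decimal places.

MnO: 31.48/70.937 = 0.44377 mol → 0.44377 mol Mn, 0.44377 mol O.
FeO: 11.19/71.844 = 0.15575 mol → 0.15575 mol Fe, 0.15575 mol O.
Al2O3: 20.42/101.961 = 0.20027 mol → 0.40054 mol Al, 0.60081 mol O.
SiO2: 35.92/60.083 = 0.59784 mol → 0.59784 mol Si, 1.19568 mol O.
Total oxygen = 2.39601 mol. Normalization factor = 12/2.39601 = 5.00833.
Fe per 12 O = 0.15575 × 5.00833 = 0.780.

0.780 Fe apfu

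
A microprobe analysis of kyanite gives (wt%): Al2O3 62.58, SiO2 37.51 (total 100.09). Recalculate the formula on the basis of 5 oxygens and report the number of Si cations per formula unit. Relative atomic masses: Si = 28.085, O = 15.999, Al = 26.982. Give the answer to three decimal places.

62.58 wt% Al2O3 ÷ 101.961 g/mol = 0.61376 mol, giving 1.22752 Al and 1.84128 O.
37.51 wt% SiO2 ÷ 60.083 g/mol = 0.62430 mol, giving 0.62430 Si and 1.24860 O.
Oxygen sums to 3.08988; scaling by 5/3.08988 = 1.61819 puts the formula on 5 O.
Si: 0.62430 × 1.61819 = 1.010 atoms per formula unit.

1.010 Si apfu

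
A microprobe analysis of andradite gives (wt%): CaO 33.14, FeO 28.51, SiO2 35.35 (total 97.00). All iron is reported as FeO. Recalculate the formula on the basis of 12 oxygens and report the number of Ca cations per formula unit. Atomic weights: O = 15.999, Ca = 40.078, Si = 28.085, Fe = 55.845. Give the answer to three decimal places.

3.276 Ca apfu

33.14 wt% CaO ÷ 56.077 g/mol = 0.59097 mol, giving 0.59097 Ca and 0.59097 O.
28.51 wt% FeO ÷ 71.844 g/mol = 0.39683 mol, giving 0.39683 Fe and 0.39683 O.
35.35 wt% SiO2 ÷ 60.083 g/mol = 0.58835 mol, giving 0.58835 Si and 1.17670 O.
Oxygen sums to 2.16450; scaling by 12/2.16450 = 5.54401 puts the formula on 12 O.
Ca: 0.59097 × 5.54401 = 3.276 atoms per formula unit.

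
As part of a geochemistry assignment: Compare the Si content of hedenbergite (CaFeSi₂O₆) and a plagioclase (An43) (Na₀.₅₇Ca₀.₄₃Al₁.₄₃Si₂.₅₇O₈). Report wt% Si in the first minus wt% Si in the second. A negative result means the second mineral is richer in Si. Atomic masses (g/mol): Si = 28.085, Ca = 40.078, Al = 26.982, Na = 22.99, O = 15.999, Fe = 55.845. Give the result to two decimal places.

Si in CaFeSi₂O₆: molar mass 248.087 g/mol; 2×28.085 = 56.170 g → 22.64 wt%.
Si in Na₀.₅₇Ca₀.₄₃Al₁.₄₃Si₂.₅₇O₈: molar mass 269.093 g/mol; 2.57×28.085 = 72.178 g → 26.82 wt%.
Difference = 22.64 − 26.82 = -4.18 percentage points.

-4.18 percentage points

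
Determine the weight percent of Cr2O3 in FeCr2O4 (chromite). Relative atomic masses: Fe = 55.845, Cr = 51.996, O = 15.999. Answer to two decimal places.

M(FeCr2O4) = 223.833 g/mol; M(Cr2O3) = 151.989 g/mol.
Moles Cr2O3 per formula unit = 2 Cr ÷ 2 = 1.0000.
Cr2O3 fraction = (1.0000 × 151.989) / 223.833 = 151.989/223.833 = 0.6790.

67.90 wt%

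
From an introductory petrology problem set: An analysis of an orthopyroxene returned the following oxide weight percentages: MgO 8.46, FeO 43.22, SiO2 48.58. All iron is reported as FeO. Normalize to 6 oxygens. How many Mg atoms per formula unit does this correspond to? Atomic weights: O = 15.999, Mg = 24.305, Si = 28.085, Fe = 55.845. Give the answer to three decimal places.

0.519 Mg apfu

MgO (M=40.304): mol = 0.20990; Mg = 0.20990, O = 0.20990.
FeO (M=71.844): mol = 0.60158; Fe = 0.60158, O = 0.60158.
SiO2 (M=60.083): mol = 0.80855; Si = 0.80855, O = 1.61710.
ΣO = 2.42858; factor = 6/ΣO = 2.47058.
Mg apfu = 0.20990 × 2.47058 = 0.519.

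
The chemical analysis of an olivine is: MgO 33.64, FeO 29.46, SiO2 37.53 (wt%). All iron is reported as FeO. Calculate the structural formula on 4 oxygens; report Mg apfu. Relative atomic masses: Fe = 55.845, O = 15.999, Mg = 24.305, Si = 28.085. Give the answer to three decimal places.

MgO: 33.64/40.304 = 0.83466 mol → 0.83466 mol Mg, 0.83466 mol O.
FeO: 29.46/71.844 = 0.41006 mol → 0.41006 mol Fe, 0.41006 mol O.
SiO2: 37.53/60.083 = 0.62464 mol → 0.62464 mol Si, 1.24928 mol O.
Total oxygen = 2.49400 mol. Normalization factor = 4/2.49400 = 1.60385.
Mg per 4 O = 0.83466 × 1.60385 = 1.339.

1.339 Mg apfu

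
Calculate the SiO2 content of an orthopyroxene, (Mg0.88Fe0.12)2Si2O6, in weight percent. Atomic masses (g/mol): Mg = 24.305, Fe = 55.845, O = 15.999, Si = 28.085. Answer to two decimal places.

57.68 wt%

Formula mass = 208.344 g/mol.
2 Si → 2.0000 mol SiO2 per formula unit; M(SiO2) = 60.083, so SiO2 mass = 120.166 g.
120.166/208.344 × 100 = 57.68 wt%.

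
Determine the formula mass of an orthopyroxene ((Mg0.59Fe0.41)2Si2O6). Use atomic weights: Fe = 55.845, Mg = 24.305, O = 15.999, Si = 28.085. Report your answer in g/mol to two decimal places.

Mg: 1.18 × 24.305 = 28.6799
Fe: 0.82 × 55.845 = 45.7929
Si: 2 × 28.085 = 56.1700
O: 6 × 15.999 = 95.9940
Summing the contributions gives the formula mass.

226.64 g/mol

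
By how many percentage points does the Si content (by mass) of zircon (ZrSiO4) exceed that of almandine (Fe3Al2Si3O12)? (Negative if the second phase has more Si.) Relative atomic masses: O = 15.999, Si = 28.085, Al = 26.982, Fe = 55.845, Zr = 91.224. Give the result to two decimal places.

M(ZrSiO4) = 183.305 g/mol, so wt% Si = 28.085/183.305 × 100 = 15.32%.
M(Fe3Al2Si3O12) = 497.742 g/mol, so wt% Si = 84.255/497.742 × 100 = 16.93%.
15.32 − 16.93 = -1.61 pp.

-1.61 percentage points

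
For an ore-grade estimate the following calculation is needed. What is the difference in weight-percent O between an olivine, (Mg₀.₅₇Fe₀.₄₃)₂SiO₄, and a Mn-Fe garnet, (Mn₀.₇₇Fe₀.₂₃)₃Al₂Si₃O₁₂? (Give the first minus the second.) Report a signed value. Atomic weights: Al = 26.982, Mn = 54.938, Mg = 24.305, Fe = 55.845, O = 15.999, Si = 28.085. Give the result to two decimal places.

First mineral: 63.996 g O in 167.815 g formula = 38.13 wt% O.
Second mineral: 191.988 g O in 495.647 g formula = 38.73 wt% O.
38.13% − 38.73% gives a difference of -0.60 percentage points.

-0.60 percentage points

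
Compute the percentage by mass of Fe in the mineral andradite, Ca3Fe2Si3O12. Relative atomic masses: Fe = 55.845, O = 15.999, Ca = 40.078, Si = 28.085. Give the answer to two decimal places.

Formula mass = 3*40.078 + 2*55.845 + 3*28.085 + 12*15.999 = 508.167 g/mol, of which 111.690 g is Fe.
So Fe makes up 111.690/508.167 = 0.2198 of the mass, i.e. 21.98%.

21.98 mass %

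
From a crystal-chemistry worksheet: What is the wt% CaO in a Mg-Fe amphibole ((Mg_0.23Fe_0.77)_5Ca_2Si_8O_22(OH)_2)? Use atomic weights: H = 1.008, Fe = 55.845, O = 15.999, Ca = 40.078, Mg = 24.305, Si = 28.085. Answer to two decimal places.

12.01 wt%

Formula mass = 933.782 g/mol.
2 Ca → 2.0000 mol CaO per formula unit; M(CaO) = 56.077, so CaO mass = 112.154 g.
112.154/933.782 × 100 = 12.01 wt%.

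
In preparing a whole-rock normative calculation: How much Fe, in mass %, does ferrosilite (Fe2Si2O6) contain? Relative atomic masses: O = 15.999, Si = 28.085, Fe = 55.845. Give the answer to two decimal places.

42.33 mass %

M(Fe2Si2O6) = 263.854 g/mol.
Fe contributes 2 × 55.845 = 111.690 g per mole.
111.690/263.854 = 0.4233 → 42.33%.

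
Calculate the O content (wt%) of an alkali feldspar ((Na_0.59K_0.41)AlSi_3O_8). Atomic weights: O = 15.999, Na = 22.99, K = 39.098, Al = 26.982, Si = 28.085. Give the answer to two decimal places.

47.61 wt%

Molar mass of (Na_0.59K_0.41)AlSi_3O_8: 0.59×22.99 + 0.41×39.098 + 1×26.982 + 3×28.085 + 8×15.999 = 268.823 g/mol.
Mass of O per formula unit: 8 × 15.999 = 127.992 g.
Weight fraction O = 127.992 / 268.823 = 0.4761.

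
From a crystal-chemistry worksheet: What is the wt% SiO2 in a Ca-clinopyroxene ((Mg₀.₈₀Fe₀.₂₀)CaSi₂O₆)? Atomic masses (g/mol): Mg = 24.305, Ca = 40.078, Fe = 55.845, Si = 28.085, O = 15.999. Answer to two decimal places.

Molar mass of (Mg₀.₈₀Fe₀.₂₀)CaSi₂O₆ = 0.80*24.305 + 0.20*55.845 + 1*40.078 + 2*28.085 + 6*15.999 = 222.855 g/mol.
Each formula unit contains 2 Si, equivalent to 2/1 = 2.0000 mol SiO2.
M(SiO2) = 1×28.085 + 2×15.999 = 60.083 g/mol.
Mass of SiO2 per formula unit = 2.0000 × 60.083 = 120.166 g.
SiO2 wt% = 120.166 / 222.855 × 100 = 53.92%.

53.92 wt%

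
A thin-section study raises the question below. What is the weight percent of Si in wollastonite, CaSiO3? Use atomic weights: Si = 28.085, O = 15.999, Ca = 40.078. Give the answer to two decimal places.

M(CaSiO3) = 116.160 g/mol.
Si contributes 1 × 28.085 = 28.085 g per mole.
28.085/116.160 = 0.2418 → 24.18%.

24.18 weight percent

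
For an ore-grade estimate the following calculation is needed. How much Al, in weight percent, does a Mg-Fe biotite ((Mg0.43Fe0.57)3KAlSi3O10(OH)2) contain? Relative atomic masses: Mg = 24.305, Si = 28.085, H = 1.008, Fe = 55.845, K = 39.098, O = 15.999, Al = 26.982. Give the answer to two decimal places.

5.73 weight percent

Formula mass = 1.29*24.305 + 1.71*55.845 + 1*39.098 + 1*26.982 + 3*28.085 + 12*15.999 + 2*1.008 = 471.187 g/mol, of which 26.982 g is Al.
So Al makes up 26.982/471.187 = 0.0573 of the mass, i.e. 5.73%.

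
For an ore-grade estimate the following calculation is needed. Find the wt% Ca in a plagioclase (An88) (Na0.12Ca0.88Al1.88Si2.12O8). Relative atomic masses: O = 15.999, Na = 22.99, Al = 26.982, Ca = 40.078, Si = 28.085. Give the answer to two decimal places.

12.77 wt%

M(Na0.12Ca0.88Al1.88Si2.12O8) = 276.286 g/mol.
Ca contributes 0.88 × 40.078 = 35.269 g per mole.
35.269/276.286 = 0.1277 → 12.77%.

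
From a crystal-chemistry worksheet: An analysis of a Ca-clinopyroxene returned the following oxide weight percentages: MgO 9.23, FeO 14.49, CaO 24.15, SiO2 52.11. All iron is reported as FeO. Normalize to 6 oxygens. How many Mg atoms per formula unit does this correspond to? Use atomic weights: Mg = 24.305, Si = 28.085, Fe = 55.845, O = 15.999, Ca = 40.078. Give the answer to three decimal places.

0.529 Mg apfu

MgO (M=40.304): mol = 0.22901; Mg = 0.22901, O = 0.22901.
FeO (M=71.844): mol = 0.20169; Fe = 0.20169, O = 0.20169.
CaO (M=56.077): mol = 0.43066; Ca = 0.43066, O = 0.43066.
SiO2 (M=60.083): mol = 0.86730; Si = 0.86730, O = 1.73460.
ΣO = 2.59596; factor = 6/ΣO = 2.31128.
Mg apfu = 0.22901 × 2.31128 = 0.529.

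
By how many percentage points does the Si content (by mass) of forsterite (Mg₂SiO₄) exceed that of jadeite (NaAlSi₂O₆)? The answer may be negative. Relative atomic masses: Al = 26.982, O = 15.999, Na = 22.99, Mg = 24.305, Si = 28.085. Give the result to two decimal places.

First mineral: 28.085 g Si in 140.691 g formula = 19.96 wt% Si.
Second mineral: 56.170 g Si in 202.136 g formula = 27.79 wt% Si.
19.96% − 27.79% gives a difference of -7.83 percentage points.

-7.83 percentage points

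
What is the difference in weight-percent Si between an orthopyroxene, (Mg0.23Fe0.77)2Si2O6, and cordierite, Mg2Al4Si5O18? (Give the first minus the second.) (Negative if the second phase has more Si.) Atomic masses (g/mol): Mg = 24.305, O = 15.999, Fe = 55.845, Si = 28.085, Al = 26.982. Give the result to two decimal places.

First mineral: 56.170 g Si in 249.346 g formula = 22.53 wt% Si.
Second mineral: 140.425 g Si in 584.945 g formula = 24.01 wt% Si.
22.53% − 24.01% gives a difference of -1.48 percentage points.

-1.48 percentage points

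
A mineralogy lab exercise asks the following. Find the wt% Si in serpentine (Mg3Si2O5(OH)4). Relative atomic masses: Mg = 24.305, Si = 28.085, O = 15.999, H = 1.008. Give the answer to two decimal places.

20.27 weight percent

Molar mass of Mg3Si2O5(OH)4: 3×24.305 + 2×28.085 + 9×15.999 + 4×1.008 = 277.108 g/mol.
Mass of Si per formula unit: 2 × 28.085 = 56.170 g.
Weight fraction Si = 56.170 / 277.108 = 0.2027.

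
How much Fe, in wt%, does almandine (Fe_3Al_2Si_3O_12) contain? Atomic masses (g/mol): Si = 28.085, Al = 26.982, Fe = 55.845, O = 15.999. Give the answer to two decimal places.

33.66 wt%

M(Fe_3Al_2Si_3O_12) = 497.742 g/mol.
Fe contributes 3 × 55.845 = 167.535 g per mole.
167.535/497.742 = 0.3366 → 33.66%.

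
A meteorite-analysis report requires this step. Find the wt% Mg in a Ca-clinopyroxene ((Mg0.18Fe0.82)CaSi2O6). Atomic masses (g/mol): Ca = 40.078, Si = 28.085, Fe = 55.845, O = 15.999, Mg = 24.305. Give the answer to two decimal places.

1.80 weight percent

M((Mg0.18Fe0.82)CaSi2O6) = 242.410 g/mol.
Mg contributes 0.18 × 24.305 = 4.375 g per mole.
4.375/242.410 = 0.0180 → 1.80%.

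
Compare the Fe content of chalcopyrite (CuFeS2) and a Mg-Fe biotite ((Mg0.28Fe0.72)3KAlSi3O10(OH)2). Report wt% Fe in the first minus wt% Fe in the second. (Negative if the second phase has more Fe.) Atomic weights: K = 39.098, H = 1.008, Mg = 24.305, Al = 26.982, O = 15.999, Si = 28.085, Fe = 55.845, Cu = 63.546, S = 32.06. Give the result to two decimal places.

5.58 percentage points

M(CuFeS2) = 183.511 g/mol, so wt% Fe = 55.845/183.511 × 100 = 30.43%.
M((Mg0.28Fe0.72)3KAlSi3O10(OH)2) = 485.380 g/mol, so wt% Fe = 120.625/485.380 × 100 = 24.85%.
30.43 − 24.85 = 5.58 pp.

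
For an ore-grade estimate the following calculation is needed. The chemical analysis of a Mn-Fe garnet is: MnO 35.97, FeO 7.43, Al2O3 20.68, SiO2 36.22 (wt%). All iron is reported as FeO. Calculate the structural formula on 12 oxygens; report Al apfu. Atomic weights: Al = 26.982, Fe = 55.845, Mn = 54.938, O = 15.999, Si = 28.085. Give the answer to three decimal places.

MnO (M=70.937): mol = 0.50707; Mn = 0.50707, O = 0.50707.
FeO (M=71.844): mol = 0.10342; Fe = 0.10342, O = 0.10342.
Al2O3 (M=101.961): mol = 0.20282; Al = 0.40564, O = 0.60846.
SiO2 (M=60.083): mol = 0.60283; Si = 0.60283, O = 1.20566.
ΣO = 2.42461; factor = 12/ΣO = 4.94925.
Al apfu = 0.40564 × 4.94925 = 2.008.

2.008 Al apfu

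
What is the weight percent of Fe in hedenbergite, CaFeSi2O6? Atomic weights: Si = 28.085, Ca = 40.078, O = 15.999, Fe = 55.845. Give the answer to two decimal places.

22.51 wt%

Molar mass of CaFeSi2O6: 1×40.078 + 1×55.845 + 2×28.085 + 6×15.999 = 248.087 g/mol.
Mass of Fe per formula unit: 1 × 55.845 = 55.845 g.
Weight fraction Fe = 55.845 / 248.087 = 0.2251.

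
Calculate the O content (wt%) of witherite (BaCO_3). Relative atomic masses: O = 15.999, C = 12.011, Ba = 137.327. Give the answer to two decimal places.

24.32 wt%

Formula mass = 1·137.327 + 1·12.011 + 3·15.999 = 197.335 g/mol, of which 47.997 g is O.
So O makes up 47.997/197.335 = 0.2432 of the mass, i.e. 24.32%.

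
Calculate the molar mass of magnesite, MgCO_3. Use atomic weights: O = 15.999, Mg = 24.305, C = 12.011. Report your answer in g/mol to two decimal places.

84.31 g/mol

Mg: 1 × 24.305 = 24.3050
C: 1 × 12.011 = 12.0110
O: 3 × 15.999 = 47.9970
Summing the contributions gives the formula mass.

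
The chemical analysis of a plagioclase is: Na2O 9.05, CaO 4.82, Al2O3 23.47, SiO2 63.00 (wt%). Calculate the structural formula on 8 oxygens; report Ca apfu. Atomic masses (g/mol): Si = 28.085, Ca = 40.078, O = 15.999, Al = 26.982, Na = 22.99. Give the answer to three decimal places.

0.228 Ca apfu

9.05 wt% Na2O ÷ 61.979 g/mol = 0.14602 mol, giving 0.29204 Na and 0.14602 O.
4.82 wt% CaO ÷ 56.077 g/mol = 0.08595 mol, giving 0.08595 Ca and 0.08595 O.
23.47 wt% Al2O3 ÷ 101.961 g/mol = 0.23019 mol, giving 0.46038 Al and 0.69057 O.
63.00 wt% SiO2 ÷ 60.083 g/mol = 1.04855 mol, giving 1.04855 Si and 2.09710 O.
Oxygen sums to 3.01964; scaling by 8/3.01964 = 2.64932 puts the formula on 8 O.
Ca: 0.08595 × 2.64932 = 0.228 atoms per formula unit.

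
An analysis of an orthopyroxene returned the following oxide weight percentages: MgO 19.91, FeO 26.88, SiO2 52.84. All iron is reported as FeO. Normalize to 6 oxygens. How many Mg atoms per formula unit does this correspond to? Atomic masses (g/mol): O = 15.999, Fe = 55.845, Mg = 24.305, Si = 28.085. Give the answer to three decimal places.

MgO: 19.91/40.304 = 0.49400 mol → 0.49400 mol Mg, 0.49400 mol O.
FeO: 26.88/71.844 = 0.37414 mol → 0.37414 mol Fe, 0.37414 mol O.
SiO2: 52.84/60.083 = 0.87945 mol → 0.87945 mol Si, 1.75890 mol O.
Total oxygen = 2.62704 mol. Normalization factor = 6/2.62704 = 2.28394.
Mg per 6 O = 0.49400 × 2.28394 = 1.128.

1.128 Mg apfu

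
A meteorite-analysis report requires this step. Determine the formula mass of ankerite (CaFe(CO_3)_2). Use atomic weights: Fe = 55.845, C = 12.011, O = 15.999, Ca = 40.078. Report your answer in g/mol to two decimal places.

Ca: 1 × 40.078 = 40.0780
Fe: 1 × 55.845 = 55.8450
C: 2 × 12.011 = 24.0220
O: 6 × 15.999 = 95.9940
Summing the contributions gives the formula mass.

215.94 g/mol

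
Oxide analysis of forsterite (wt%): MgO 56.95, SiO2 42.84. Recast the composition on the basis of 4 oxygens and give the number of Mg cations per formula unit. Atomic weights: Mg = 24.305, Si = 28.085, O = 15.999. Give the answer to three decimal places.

MgO (M=40.304): mol = 1.41301; Mg = 1.41301, O = 1.41301.
SiO2 (M=60.083): mol = 0.71301; Si = 0.71301, O = 1.42602.
ΣO = 2.83903; factor = 4/ΣO = 1.40893.
Mg apfu = 1.41301 × 1.40893 = 1.991.

1.991 Mg apfu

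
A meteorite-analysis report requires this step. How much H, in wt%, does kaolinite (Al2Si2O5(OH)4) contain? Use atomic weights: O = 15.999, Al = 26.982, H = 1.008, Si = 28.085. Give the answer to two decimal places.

Formula mass = 2×26.982 + 2×28.085 + 9×15.999 + 4×1.008 = 258.157 g/mol, of which 4.032 g is H.
So H makes up 4.032/258.157 = 0.0156 of the mass, i.e. 1.56%.

1.56 wt%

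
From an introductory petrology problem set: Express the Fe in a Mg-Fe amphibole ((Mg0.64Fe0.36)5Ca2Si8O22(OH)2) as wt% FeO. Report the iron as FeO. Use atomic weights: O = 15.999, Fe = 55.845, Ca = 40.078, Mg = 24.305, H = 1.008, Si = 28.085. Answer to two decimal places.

14.88 wt%

M((Mg0.64Fe0.36)5Ca2Si8O22(OH)2) = 869.125 g/mol; M(FeO) = 71.844 g/mol.
Moles FeO per formula unit = 1.80 Fe ÷ 1 = 1.8000.
FeO fraction = (1.8000 × 71.844) / 869.125 = 129.319/869.125 = 0.1488.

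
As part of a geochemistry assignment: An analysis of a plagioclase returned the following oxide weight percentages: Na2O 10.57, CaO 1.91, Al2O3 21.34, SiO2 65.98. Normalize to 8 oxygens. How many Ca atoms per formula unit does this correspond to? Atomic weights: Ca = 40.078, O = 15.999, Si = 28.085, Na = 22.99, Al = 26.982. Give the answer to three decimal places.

10.57 wt% Na2O ÷ 61.979 g/mol = 0.17054 mol, giving 0.34108 Na and 0.17054 O.
1.91 wt% CaO ÷ 56.077 g/mol = 0.03406 mol, giving 0.03406 Ca and 0.03406 O.
21.34 wt% Al2O3 ÷ 101.961 g/mol = 0.20930 mol, giving 0.41860 Al and 0.62790 O.
65.98 wt% SiO2 ÷ 60.083 g/mol = 1.09815 mol, giving 1.09815 Si and 2.19630 O.
Oxygen sums to 3.02880; scaling by 8/3.02880 = 2.64131 puts the formula on 8 O.
Ca: 0.03406 × 2.64131 = 0.090 atoms per formula unit.

0.090 Ca apfu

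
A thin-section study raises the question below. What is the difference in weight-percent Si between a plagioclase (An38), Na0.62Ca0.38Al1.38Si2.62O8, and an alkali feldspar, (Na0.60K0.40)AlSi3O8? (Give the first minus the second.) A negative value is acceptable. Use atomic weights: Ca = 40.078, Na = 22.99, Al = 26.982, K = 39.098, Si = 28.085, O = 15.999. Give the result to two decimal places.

-3.93 percentage points

First mineral: 73.583 g Si in 268.293 g formula = 27.43 wt% Si.
Second mineral: 84.255 g Si in 268.662 g formula = 31.36 wt% Si.
27.43% − 31.36% gives a difference of -3.93 percentage points.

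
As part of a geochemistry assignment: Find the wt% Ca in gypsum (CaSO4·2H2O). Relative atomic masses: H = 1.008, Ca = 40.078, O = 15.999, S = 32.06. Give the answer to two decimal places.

23.28 wt%

Molar mass of CaSO4·2H2O: 1*40.078 + 1*32.06 + 6*15.999 + 4*1.008 = 172.164 g/mol.
Mass of Ca per formula unit: 1 × 40.078 = 40.078 g.
Weight fraction Ca = 40.078 / 172.164 = 0.2328.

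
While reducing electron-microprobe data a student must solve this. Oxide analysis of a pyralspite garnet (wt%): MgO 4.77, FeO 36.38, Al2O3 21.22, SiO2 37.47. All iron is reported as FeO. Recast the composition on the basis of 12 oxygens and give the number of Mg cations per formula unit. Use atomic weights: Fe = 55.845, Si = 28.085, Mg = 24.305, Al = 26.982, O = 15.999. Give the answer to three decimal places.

MgO: 4.77/40.304 = 0.11835 mol → 0.11835 mol Mg, 0.11835 mol O.
FeO: 36.38/71.844 = 0.50637 mol → 0.50637 mol Fe, 0.50637 mol O.
Al2O3: 21.22/101.961 = 0.20812 mol → 0.41624 mol Al, 0.62436 mol O.
SiO2: 37.47/60.083 = 0.62364 mol → 0.62364 mol Si, 1.24728 mol O.
Total oxygen = 2.49636 mol. Normalization factor = 12/2.49636 = 4.80700.
Mg per 12 O = 0.11835 × 4.80700 = 0.569.

0.569 Mg apfu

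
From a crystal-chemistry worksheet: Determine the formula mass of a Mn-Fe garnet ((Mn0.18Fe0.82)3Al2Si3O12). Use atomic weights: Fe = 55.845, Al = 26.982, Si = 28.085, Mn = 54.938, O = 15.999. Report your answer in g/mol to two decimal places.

Mn: 0.54 × 54.938 = 29.6665
Fe: 2.46 × 55.845 = 137.3787
Al: 2 × 26.982 = 53.9640
Si: 3 × 28.085 = 84.2550
O: 12 × 15.999 = 191.9880
Summing the contributions gives the formula mass.

497.25 g/mol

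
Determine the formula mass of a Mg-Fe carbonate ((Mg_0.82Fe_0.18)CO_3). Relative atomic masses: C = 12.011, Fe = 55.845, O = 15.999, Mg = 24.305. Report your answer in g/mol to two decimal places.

M = 0.82·24.305 + 0.18·55.845 + 1·12.011 + 3·15.999

89.99 g/mol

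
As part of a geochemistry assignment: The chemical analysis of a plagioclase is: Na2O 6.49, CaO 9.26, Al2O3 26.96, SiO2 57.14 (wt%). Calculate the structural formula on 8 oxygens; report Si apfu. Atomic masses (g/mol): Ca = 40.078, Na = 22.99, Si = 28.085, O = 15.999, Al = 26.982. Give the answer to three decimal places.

2.566 Si apfu

Na2O (M=61.979): mol = 0.10471; Na = 0.20942, O = 0.10471.
CaO (M=56.077): mol = 0.16513; Ca = 0.16513, O = 0.16513.
Al2O3 (M=101.961): mol = 0.26441; Al = 0.52882, O = 0.79323.
SiO2 (M=60.083): mol = 0.95102; Si = 0.95102, O = 1.90204.
ΣO = 2.96511; factor = 8/ΣO = 2.69804.
Si apfu = 0.95102 × 2.69804 = 2.566.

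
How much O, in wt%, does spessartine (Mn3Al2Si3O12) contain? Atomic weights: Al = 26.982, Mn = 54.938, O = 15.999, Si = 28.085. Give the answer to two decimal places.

M(Mn3Al2Si3O12) = 495.021 g/mol.
O contributes 12 × 15.999 = 191.988 g per mole.
191.988/495.021 = 0.3878 → 38.78%.

38.78 wt%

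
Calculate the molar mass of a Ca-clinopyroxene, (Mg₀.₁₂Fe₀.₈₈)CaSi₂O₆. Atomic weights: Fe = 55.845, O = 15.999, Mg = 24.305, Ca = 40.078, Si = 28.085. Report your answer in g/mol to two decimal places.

Mg: 0.12 × 24.305 = 2.9166
Fe: 0.88 × 55.845 = 49.1436
Ca: 1 × 40.078 = 40.0780
Si: 2 × 28.085 = 56.1700
O: 6 × 15.999 = 95.9940
Summing the contributions gives the formula mass.

244.30 g/mol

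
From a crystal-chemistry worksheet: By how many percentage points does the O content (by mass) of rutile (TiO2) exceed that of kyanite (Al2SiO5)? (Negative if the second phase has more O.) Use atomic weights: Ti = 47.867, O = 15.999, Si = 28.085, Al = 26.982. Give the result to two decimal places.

First mineral: 31.998 g O in 79.865 g formula = 40.07 wt% O.
Second mineral: 79.995 g O in 162.044 g formula = 49.37 wt% O.
40.07% − 49.37% gives a difference of -9.30 percentage points.

-9.30 percentage points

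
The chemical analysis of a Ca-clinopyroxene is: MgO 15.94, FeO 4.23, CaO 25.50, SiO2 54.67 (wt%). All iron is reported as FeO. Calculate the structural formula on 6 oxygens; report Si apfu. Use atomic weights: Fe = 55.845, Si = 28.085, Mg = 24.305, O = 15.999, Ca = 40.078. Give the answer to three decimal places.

2.001 Si apfu

15.94 wt% MgO ÷ 40.304 g/mol = 0.39549 mol, giving 0.39549 Mg and 0.39549 O.
4.23 wt% FeO ÷ 71.844 g/mol = 0.05888 mol, giving 0.05888 Fe and 0.05888 O.
25.50 wt% CaO ÷ 56.077 g/mol = 0.45473 mol, giving 0.45473 Ca and 0.45473 O.
54.67 wt% SiO2 ÷ 60.083 g/mol = 0.90991 mol, giving 0.90991 Si and 1.81982 O.
Oxygen sums to 2.72892; scaling by 6/2.72892 = 2.19867 puts the formula on 6 O.
Si: 0.90991 × 2.19867 = 2.001 atoms per formula unit.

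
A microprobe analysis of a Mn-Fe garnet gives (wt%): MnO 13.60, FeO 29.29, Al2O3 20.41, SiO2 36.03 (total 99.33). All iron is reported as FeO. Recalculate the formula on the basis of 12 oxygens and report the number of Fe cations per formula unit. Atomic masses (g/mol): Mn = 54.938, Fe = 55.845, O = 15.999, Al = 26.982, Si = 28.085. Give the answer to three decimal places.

2.039 Fe apfu

13.60 wt% MnO ÷ 70.937 g/mol = 0.19172 mol, giving 0.19172 Mn and 0.19172 O.
29.29 wt% FeO ÷ 71.844 g/mol = 0.40769 mol, giving 0.40769 Fe and 0.40769 O.
20.41 wt% Al2O3 ÷ 101.961 g/mol = 0.20017 mol, giving 0.40034 Al and 0.60051 O.
36.03 wt% SiO2 ÷ 60.083 g/mol = 0.59967 mol, giving 0.59967 Si and 1.19934 O.
Oxygen sums to 2.39926; scaling by 12/2.39926 = 5.00154 puts the formula on 12 O.
Fe: 0.40769 × 5.00154 = 2.039 atoms per formula unit.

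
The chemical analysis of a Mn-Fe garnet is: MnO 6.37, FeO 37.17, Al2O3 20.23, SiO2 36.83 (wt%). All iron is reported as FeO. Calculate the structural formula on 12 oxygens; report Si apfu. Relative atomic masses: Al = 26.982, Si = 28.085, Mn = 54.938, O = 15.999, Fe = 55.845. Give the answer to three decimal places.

MnO (M=70.937): mol = 0.08980; Mn = 0.08980, O = 0.08980.
FeO (M=71.844): mol = 0.51737; Fe = 0.51737, O = 0.51737.
Al2O3 (M=101.961): mol = 0.19841; Al = 0.39682, O = 0.59523.
SiO2 (M=60.083): mol = 0.61299; Si = 0.61299, O = 1.22598.
ΣO = 2.42838; factor = 12/ΣO = 4.94157.
Si apfu = 0.61299 × 4.94157 = 3.029.

3.029 Si apfu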